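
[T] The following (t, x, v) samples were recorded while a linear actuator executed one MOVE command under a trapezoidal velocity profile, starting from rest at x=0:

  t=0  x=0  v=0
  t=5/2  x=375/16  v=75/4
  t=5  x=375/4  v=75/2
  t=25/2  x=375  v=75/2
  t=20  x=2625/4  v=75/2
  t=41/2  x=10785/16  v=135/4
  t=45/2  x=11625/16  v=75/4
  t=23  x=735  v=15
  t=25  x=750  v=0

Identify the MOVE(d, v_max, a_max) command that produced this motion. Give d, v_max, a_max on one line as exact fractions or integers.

d=750 v_max=75/2 a_max=15/2

final state: t=25, x=750, v=0 → d = 750
a_max = (75/4−0)/(5/2−0) = 15/2
max v = 75/2 over t∈[5,20] → v_max = 75/2
check: 75/2·(5+15) = 750 ✓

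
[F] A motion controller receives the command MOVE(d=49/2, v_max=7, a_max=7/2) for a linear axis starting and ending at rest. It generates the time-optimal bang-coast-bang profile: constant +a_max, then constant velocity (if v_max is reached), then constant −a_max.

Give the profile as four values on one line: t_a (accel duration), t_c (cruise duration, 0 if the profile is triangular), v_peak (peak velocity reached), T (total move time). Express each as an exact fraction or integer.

t_a=2 t_c=3/2 v_peak=7 T=11/2

vₘ²/aₘ = 7²/(7/2) = 14
49/2 ≥ 14 ⇒ cruise phase
t_a = 7/(7/2) = 2; v_peak = 7
d_cruise = 49/2 − 14 = 21/2; t_c = (21/2)/7 = 3/2
T = 2·2 + 3/2 = 11/2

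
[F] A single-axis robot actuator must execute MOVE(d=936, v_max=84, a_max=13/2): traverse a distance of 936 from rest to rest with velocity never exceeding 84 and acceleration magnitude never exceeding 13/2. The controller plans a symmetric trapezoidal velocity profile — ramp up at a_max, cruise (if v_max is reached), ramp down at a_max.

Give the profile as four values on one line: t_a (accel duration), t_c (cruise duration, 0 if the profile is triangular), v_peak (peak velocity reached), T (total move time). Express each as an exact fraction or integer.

(v_max)²/a_max = 84²/(13/2) = 14112/13
936 < 14112/13 ⇒ no cruise
v_peak = √(936·13/2) = √6084 = 78
t_a = 78/(13/2) = 12; t_c = 0
T = 2·12 = 24

t_a=12 t_c=0 v_peak=78 T=24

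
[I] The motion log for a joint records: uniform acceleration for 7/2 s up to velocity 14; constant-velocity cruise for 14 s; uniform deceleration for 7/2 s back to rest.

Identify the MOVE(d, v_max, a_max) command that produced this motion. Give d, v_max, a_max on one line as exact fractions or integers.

d=245 v_max=14 a_max=4

a_max = 14/(7/2) = 4
d_a = ½·14·7/2 = 49/2; d_c = 14·14 = 196
d = 2·49/2 + 196 = 245
t_c = 14 > 0 ⇒ limit active, v_max = 14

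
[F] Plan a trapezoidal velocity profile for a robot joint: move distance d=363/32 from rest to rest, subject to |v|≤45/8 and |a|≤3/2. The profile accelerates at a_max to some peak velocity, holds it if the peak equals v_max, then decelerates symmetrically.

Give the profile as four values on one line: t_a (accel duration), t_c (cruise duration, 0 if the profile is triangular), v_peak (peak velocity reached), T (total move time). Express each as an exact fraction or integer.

v_max²/a_max = (45/8)²/(3/2) = 675/32
363/32 < 675/32 so t_c = 0
v_peak = √(363/32·3/2) = √(1089/64) = 33/8
t_a = (33/8)/(3/2) = 11/4; t_c = 0
T = 2·11/4 = 11/2

t_a=11/4 t_c=0 v_peak=33/8 T=11/2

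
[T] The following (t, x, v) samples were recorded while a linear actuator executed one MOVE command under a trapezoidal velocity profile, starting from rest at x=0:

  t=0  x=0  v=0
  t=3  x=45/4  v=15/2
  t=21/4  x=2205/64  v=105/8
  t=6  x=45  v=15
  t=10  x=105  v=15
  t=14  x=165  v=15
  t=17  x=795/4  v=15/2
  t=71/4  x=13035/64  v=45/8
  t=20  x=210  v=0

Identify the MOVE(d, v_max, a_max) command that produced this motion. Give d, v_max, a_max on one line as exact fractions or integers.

final state: t=20, x=210, v=0 → d = 210
a_max = (15/2−0)/(3−0) = 5/2
max v = 15 over t∈[6,14] → v_max = 15
check: 15·(6+8) = 210 ✓

d=210 v_max=15 a_max=5/2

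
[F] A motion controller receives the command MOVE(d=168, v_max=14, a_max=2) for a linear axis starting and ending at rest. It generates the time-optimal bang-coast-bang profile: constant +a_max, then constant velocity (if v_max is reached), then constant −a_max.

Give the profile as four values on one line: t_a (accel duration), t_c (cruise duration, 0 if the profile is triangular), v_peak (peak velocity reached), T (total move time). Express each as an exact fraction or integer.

t_a=7 t_c=5 v_peak=14 T=19

(v_max)²/a_max = 14²/2 = 98
168 ≥ 98 → trapezoidal
t_a = 14/2 = 7; v_peak = 14
d_cruise = 168 − 98 = 70; t_c = 70/14 = 5
T = 2·7 + 5 = 19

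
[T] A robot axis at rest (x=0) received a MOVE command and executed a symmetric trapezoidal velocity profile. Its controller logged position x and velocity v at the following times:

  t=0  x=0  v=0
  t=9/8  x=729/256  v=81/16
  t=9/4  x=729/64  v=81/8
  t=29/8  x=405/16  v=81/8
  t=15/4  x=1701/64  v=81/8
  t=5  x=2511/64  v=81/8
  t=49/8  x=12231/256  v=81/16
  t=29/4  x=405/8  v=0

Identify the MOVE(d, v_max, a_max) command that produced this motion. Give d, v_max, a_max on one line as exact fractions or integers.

d=405/8 v_max=81/8 a_max=9/2

final state: t=29/4, x=405/8, v=0 → d = 405/8
a_max = (81/16−0)/(9/8−0) = 9/2
max v = 81/8 over t∈[9/4,5] → v_max = 81/8
check: 81/8·(9/4+11/4) = 405/8 ✓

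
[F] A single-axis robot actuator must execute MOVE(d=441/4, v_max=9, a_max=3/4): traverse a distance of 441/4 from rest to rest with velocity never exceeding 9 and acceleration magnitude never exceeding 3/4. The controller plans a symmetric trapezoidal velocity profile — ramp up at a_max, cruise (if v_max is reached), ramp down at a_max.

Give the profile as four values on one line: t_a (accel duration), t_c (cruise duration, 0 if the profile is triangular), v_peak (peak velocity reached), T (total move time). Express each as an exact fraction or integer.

t_a=12 t_c=1/4 v_peak=9 T=97/4

(v_max)²/a_max = 9²/(3/4) = 108
441/4 ≥ 108 ⇒ cruise phase
t_a = 9/(3/4) = 12; v_peak = 9
d_cruise = 441/4 − 108 = 9/4; t_c = (9/4)/9 = 1/4
T = 2·12 + 1/4 = 97/4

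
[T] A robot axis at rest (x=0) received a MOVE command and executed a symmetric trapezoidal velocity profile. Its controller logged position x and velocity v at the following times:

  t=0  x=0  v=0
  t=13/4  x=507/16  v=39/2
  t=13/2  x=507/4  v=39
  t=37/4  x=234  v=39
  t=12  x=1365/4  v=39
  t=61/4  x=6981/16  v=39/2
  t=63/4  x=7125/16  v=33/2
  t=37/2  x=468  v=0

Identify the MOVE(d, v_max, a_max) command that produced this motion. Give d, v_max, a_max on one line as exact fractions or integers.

final state: t=37/2, x=468, v=0 → d = 468
a_max = (39/2−0)/(13/4−0) = 6
max v = 39 over t∈[13/2,12] → v_max = 39
check: 39·(13/2+11/2) = 468 ✓

d=468 v_max=39 a_max=6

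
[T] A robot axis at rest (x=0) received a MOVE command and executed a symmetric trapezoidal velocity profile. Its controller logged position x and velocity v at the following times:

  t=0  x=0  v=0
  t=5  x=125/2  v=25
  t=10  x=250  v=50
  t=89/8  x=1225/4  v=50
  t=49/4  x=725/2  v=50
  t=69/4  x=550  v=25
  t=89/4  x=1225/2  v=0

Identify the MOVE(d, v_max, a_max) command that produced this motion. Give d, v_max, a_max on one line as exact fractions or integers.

d=1225/2 v_max=50 a_max=5

final state: t=89/4, x=1225/2, v=0 → d = 1225/2
a_max = (25−0)/(5−0) = 5
max v = 50 over t∈[10,49/4] → v_max = 50
check: 50·(10+9/4) = 1225/2 ✓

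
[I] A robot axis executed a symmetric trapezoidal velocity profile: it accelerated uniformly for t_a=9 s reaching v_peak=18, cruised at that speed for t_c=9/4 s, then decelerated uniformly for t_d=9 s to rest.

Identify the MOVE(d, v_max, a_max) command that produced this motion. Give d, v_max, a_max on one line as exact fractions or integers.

d=405/2 v_max=18 a_max=2

a_max = 18/9 = 2
d_a = ½·18·9 = 81; d_c = 18·9/4 = 81/2
d = 2·81 + 81/2 = 405/2
t_c = 9/4 > 0 so v_max = 18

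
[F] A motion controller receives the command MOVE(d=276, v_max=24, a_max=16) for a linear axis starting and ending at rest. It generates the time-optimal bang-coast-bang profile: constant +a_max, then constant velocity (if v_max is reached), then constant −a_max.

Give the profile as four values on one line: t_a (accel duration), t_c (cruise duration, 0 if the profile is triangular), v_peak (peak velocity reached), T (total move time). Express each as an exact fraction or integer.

(v_max)²/a_max = 24²/16 = 36
276 ≥ 36 ⇒ cruise phase
t_a = 24/16 = 3/2; v_peak = 24
d_cruise = 276 − 36 = 240; t_c = 240/24 = 10
T = 2·3/2 + 10 = 13

t_a=3/2 t_c=10 v_peak=24 T=13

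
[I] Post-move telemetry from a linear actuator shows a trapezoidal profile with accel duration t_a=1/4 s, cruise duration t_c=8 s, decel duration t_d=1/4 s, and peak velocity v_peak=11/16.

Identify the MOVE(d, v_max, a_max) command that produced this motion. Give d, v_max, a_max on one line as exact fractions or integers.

d=363/64 v_max=11/16 a_max=11/4

a_max = (11/16)/(1/4) = 11/4
d_a = ½·11/16·1/4 = 11/128; d_c = 11/16·8 = 11/2
d = 2·11/128 + 11/2 = 363/64
t_c = 8 > 0 ⇒ limit active, v_max = 11/16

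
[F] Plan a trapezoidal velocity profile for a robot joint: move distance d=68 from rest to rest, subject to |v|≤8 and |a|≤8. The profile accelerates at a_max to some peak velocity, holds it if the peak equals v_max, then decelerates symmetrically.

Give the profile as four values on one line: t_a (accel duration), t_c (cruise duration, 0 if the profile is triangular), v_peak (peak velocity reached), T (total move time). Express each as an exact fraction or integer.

vₘ²/aₘ = 8²/8 = 8
68 ≥ 8 → trapezoidal
t_a = 8/8 = 1; v_peak = 8
d_cruise = 68 − 8 = 60; t_c = 60/8 = 15/2
T = 2·1 + 15/2 = 19/2

t_a=1 t_c=15/2 v_peak=8 T=19/2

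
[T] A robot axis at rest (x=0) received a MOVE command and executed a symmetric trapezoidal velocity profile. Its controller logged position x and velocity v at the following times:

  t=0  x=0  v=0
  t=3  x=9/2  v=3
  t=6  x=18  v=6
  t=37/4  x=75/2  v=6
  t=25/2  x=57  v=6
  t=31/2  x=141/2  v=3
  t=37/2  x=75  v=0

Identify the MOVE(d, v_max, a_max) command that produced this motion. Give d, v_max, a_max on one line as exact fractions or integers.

d=75 v_max=6 a_max=1

final state: t=37/2, x=75, v=0 → d = 75
a_max = (3−0)/(3−0) = 1
max v = 6 over t∈[6,25/2] → v_max = 6
check: 6·(6+13/2) = 75 ✓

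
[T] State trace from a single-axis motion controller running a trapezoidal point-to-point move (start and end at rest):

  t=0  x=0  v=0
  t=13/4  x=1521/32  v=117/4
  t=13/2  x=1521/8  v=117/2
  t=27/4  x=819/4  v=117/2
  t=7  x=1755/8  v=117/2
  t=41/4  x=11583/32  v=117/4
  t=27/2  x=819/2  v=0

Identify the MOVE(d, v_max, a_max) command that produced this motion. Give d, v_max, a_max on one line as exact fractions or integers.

d=819/2 v_max=117/2 a_max=9

final state: t=27/2, x=819/2, v=0 → d = 819/2
a_max = (117/4−0)/(13/4−0) = 9
max v = 117/2 over t∈[13/2,7] → v_max = 117/2
check: 117/2·(13/2+1/2) = 819/2 ✓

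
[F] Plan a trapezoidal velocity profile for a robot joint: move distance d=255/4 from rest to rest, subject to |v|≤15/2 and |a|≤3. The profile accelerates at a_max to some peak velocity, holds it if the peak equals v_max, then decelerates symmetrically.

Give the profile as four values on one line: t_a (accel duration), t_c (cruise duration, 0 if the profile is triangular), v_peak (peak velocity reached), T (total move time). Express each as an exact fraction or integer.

vₘ²/aₘ = (15/2)²/3 = 75/4
255/4 ≥ 75/4 → trapezoidal
t_a = (15/2)/3 = 5/2; v_peak = 15/2
d_cruise = 255/4 − 75/4 = 45; t_c = 45/(15/2) = 6
T = 2·5/2 + 6 = 11

t_a=5/2 t_c=6 v_peak=15/2 T=11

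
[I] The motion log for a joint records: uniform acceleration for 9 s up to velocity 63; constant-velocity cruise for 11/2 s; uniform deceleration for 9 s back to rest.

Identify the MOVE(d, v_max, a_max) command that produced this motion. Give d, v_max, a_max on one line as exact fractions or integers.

d=1827/2 v_max=63 a_max=7

a_max = 63/9 = 7
d_a = ½·63·9 = 567/2; d_c = 63·11/2 = 693/2
d = 2·567/2 + 693/2 = 1827/2
t_c = 11/2 > 0 → v_max = v_peak = 63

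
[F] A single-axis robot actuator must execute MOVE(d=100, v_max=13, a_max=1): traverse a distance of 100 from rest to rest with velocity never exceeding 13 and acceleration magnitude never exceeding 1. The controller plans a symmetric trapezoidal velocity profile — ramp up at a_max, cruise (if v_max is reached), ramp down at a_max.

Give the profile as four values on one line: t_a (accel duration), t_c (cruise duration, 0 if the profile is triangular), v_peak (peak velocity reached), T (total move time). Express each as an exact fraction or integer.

v_max²/a_max = 13²/1 = 169
100 < 169 so t_c = 0
v_peak = √(100·1) = √100 = 10
t_a = 10/1 = 10; t_c = 0
T = 2·10 = 20

t_a=10 t_c=0 v_peak=10 T=20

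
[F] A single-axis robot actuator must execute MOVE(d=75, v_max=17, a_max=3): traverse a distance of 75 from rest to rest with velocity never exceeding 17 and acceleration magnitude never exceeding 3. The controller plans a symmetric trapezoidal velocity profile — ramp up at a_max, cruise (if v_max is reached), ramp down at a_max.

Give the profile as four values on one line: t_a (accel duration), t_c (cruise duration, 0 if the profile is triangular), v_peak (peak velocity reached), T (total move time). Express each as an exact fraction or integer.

vₘ²/aₘ = 17²/3 = 289/3
75 < 289/3 → triangular
v_peak = √(75·3) = √225 = 15
t_a = 15/3 = 5; t_c = 0
T = 2·5 = 10

t_a=5 t_c=0 v_peak=15 T=10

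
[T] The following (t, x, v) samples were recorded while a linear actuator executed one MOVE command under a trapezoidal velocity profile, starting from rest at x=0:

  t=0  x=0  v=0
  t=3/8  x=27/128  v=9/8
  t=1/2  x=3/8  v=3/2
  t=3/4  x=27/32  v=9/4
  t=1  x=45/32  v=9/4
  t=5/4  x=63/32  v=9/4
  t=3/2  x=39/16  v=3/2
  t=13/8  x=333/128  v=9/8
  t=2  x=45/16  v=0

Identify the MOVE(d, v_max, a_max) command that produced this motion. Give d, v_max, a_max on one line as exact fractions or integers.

final state: t=2, x=45/16, v=0 → d = 45/16
a_max = (9/8−0)/(3/8−0) = 3
max v = 9/4 over t∈[3/4,5/4] → v_max = 9/4
check: 9/4·(3/4+1/2) = 45/16 ✓

d=45/16 v_max=9/4 a_max=3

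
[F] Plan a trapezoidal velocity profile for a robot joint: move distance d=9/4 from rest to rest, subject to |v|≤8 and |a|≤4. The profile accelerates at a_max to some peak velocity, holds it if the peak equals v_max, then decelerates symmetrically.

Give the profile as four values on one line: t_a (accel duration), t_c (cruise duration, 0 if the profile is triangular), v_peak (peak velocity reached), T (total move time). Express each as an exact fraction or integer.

vₘ²/aₘ = 8²/4 = 16
9/4 < 16 → triangular
v_peak = √(9/4·4) = √9 = 3
t_a = 3/4; t_c = 0
T = 2·3/4 = 3/2

t_a=3/4 t_c=0 v_peak=3 T=3/2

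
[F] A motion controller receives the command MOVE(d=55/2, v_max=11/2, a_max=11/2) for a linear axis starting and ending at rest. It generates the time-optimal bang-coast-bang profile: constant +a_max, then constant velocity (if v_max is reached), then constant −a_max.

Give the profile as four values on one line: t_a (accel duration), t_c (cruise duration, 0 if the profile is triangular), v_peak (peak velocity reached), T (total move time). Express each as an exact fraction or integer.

(v_max)²/a_max = (11/2)²/(11/2) = 11/2
55/2 ≥ 11/2 → trapezoidal
t_a = (11/2)/(11/2) = 1; v_peak = 11/2
d_cruise = 55/2 − 11/2 = 22; t_c = 22/(11/2) = 4
T = 2·1 + 4 = 6

t_a=1 t_c=4 v_peak=11/2 T=6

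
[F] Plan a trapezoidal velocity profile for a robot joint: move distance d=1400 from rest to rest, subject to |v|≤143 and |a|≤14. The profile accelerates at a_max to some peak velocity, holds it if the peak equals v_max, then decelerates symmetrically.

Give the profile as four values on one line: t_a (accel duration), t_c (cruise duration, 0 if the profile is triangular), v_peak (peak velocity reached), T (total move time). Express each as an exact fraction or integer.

t_a=10 t_c=0 v_peak=140 T=20

(v_max)²/a_max = 143²/14 = 20449/14
1400 < 20449/14 ⇒ no cruise
v_peak = √(1400·14) = √19600 = 140
t_a = 140/14 = 10; t_c = 0
T = 2·10 = 20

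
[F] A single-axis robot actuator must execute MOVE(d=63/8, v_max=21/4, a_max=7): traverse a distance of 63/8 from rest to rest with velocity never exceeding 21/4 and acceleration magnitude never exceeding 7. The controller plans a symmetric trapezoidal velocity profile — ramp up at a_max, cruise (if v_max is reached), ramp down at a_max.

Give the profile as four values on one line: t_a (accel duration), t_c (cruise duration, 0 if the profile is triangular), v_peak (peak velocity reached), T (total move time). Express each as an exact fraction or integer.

v_max²/a_max = (21/4)²/7 = 63/16
63/8 ≥ 63/16 so v_max reached
t_a = (21/4)/7 = 3/4; v_peak = 21/4
d_cruise = 63/8 − 63/16 = 63/16; t_c = (63/16)/(21/4) = 3/4
T = 2·3/4 + 3/4 = 9/4

t_a=3/4 t_c=3/4 v_peak=21/4 T=9/4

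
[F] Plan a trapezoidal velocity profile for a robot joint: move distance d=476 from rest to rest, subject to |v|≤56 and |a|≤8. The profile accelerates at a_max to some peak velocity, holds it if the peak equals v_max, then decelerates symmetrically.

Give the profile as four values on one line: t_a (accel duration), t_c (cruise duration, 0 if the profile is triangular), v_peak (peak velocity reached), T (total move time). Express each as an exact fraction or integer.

t_a=7 t_c=3/2 v_peak=56 T=31/2

vₘ²/aₘ = 56²/8 = 392
476 ≥ 392 ⇒ cruise phase
t_a = 56/8 = 7; v_peak = 56
d_cruise = 476 − 392 = 84; t_c = 84/56 = 3/2
T = 2·7 + 3/2 = 31/2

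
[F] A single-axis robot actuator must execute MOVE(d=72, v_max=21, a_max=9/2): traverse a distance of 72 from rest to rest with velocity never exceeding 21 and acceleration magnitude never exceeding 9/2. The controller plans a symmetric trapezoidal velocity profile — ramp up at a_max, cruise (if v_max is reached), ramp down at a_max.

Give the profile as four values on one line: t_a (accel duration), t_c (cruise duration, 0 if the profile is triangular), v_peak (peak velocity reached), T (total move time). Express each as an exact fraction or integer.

t_a=4 t_c=0 v_peak=18 T=8

(v_max)²/a_max = 21²/(9/2) = 98
72 < 98 so t_c = 0
v_peak = √(72·9/2) = √324 = 18
t_a = 18/(9/2) = 4; t_c = 0
T = 2·4 = 8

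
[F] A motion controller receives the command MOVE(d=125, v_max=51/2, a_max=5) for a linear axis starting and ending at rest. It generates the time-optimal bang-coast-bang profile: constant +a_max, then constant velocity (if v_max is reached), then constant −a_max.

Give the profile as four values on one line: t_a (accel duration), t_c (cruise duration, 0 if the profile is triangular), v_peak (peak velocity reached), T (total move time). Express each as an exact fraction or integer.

t_a=5 t_c=0 v_peak=25 T=10

vₘ²/aₘ = (51/2)²/5 = 2601/20
125 < 2601/20 ⇒ no cruise
v_peak = √(125·5) = √625 = 25
t_a = 25/5 = 5; t_c = 0
T = 2·5 = 10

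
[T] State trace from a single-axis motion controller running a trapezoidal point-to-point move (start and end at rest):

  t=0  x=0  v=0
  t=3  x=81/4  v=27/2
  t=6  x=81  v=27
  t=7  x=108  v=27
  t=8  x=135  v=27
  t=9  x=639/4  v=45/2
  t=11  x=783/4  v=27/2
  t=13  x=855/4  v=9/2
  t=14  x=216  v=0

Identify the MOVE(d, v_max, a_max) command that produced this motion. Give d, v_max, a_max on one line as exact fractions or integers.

d=216 v_max=27 a_max=9/2

final state: t=14, x=216, v=0 → d = 216
a_max = (27/2−0)/(3−0) = 9/2
max v = 27 over t∈[6,8] → v_max = 27
check: 27·(6+2) = 216 ✓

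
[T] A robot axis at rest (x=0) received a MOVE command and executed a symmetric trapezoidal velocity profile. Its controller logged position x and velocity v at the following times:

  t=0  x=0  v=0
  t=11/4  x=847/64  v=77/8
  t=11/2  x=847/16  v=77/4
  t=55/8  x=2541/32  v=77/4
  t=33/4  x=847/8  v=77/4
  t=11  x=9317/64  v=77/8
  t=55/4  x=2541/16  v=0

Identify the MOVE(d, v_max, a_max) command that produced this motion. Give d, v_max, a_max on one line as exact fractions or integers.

final state: t=55/4, x=2541/16, v=0 → d = 2541/16
a_max = (77/8−0)/(11/4−0) = 7/2
max v = 77/4 over t∈[11/2,33/4] → v_max = 77/4
check: 77/4·(11/2+11/4) = 2541/16 ✓

d=2541/16 v_max=77/4 a_max=7/2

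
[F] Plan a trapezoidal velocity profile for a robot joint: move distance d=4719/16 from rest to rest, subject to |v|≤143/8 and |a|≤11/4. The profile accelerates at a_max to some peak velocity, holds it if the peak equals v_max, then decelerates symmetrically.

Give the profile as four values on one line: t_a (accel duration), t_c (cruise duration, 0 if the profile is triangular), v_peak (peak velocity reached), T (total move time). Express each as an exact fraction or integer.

t_a=13/2 t_c=10 v_peak=143/8 T=23

v_max²/a_max = (143/8)²/(11/4) = 1859/16
4719/16 ≥ 1859/16 → trapezoidal
t_a = (143/8)/(11/4) = 13/2; v_peak = 143/8
d_cruise = 4719/16 − 1859/16 = 715/4; t_c = (715/4)/(143/8) = 10
T = 2·13/2 + 10 = 23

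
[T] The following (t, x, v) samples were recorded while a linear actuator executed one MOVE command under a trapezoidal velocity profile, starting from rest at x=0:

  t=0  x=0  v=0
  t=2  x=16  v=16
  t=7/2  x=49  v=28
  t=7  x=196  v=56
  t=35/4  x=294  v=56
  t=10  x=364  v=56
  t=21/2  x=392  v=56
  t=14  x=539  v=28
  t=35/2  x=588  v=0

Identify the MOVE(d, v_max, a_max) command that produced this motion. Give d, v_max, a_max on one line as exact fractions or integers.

d=588 v_max=56 a_max=8

final state: t=35/2, x=588, v=0 → d = 588
a_max = (16−0)/(2−0) = 8
max v = 56 over t∈[7,21/2] → v_max = 56
check: 56·(7+7/2) = 588 ✓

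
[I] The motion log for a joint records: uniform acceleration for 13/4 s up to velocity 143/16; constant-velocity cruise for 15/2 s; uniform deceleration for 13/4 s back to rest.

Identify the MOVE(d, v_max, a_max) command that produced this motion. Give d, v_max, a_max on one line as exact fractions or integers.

a_max = (143/16)/(13/4) = 11/4
d_a = ½·143/16·13/4 = 1859/128; d_c = 143/16·15/2 = 2145/32
d = 2·1859/128 + 2145/32 = 6149/64
t_c = 15/2 > 0 so v_max = 143/16

d=6149/64 v_max=143/16 a_max=11/4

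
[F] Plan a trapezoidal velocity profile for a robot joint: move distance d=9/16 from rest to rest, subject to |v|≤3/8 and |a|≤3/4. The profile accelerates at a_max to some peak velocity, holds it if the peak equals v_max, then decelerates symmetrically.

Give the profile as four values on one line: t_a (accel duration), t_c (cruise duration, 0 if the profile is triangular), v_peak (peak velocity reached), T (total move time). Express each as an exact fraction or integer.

(v_max)²/a_max = (3/8)²/(3/4) = 3/16
9/16 ≥ 3/16 → trapezoidal
t_a = (3/8)/(3/4) = 1/2; v_peak = 3/8
d_cruise = 9/16 − 3/16 = 3/8; t_c = (3/8)/(3/8) = 1
T = 2·1/2 + 1 = 2

t_a=1/2 t_c=1 v_peak=3/8 T=2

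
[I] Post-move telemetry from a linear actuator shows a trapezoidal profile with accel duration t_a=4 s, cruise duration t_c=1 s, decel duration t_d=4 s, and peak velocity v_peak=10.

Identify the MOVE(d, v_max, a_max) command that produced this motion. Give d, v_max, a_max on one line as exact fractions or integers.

a_max = 10/4 = 5/2
d_a = ½·10·4 = 20; d_c = 10·1 = 10
d = 2·20 + 10 = 50
t_c = 1 > 0 so v_max = 10

d=50 v_max=10 a_max=5/2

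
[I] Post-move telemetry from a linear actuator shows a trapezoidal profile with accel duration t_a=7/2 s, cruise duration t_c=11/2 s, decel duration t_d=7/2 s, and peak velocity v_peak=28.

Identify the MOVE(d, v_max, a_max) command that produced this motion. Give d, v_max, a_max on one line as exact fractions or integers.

d=252 v_max=28 a_max=8

a_max = 28/(7/2) = 8
d_a = ½·28·7/2 = 49; d_c = 28·11/2 = 154
d = 2·49 + 154 = 252
t_c = 11/2 > 0 so v_max = 28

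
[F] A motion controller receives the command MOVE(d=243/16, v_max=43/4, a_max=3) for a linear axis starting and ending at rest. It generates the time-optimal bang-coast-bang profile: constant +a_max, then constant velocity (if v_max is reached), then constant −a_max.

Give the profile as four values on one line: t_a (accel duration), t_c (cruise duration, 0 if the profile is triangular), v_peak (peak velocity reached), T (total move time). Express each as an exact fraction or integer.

t_a=9/4 t_c=0 v_peak=27/4 T=9/2

(v_max)²/a_max = (43/4)²/3 = 1849/48
243/16 < 1849/48 so t_c = 0
v_peak = √(243/16·3) = √(729/16) = 27/4
t_a = (27/4)/3 = 9/4; t_c = 0
T = 2·9/4 = 9/2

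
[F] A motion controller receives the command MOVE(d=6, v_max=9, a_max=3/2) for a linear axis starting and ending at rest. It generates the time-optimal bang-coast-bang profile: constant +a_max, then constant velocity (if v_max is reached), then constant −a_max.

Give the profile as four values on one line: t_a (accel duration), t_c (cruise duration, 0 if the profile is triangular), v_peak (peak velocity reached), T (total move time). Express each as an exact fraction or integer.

(v_max)²/a_max = 9²/(3/2) = 54
6 < 54 → triangular
v_peak = √(6·3/2) = √9 = 3
t_a = 3/(3/2) = 2; t_c = 0
T = 2·2 = 4

t_a=2 t_c=0 v_peak=3 T=4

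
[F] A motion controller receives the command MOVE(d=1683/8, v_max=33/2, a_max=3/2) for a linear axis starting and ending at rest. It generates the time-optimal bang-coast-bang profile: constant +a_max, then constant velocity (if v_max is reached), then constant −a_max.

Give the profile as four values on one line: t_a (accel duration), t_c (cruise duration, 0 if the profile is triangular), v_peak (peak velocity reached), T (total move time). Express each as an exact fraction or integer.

t_a=11 t_c=7/4 v_peak=33/2 T=95/4

(v_max)²/a_max = (33/2)²/(3/2) = 363/2
1683/8 ≥ 363/2 ⇒ cruise phase
t_a = (33/2)/(3/2) = 11; v_peak = 33/2
d_cruise = 1683/8 − 363/2 = 231/8; t_c = (231/8)/(33/2) = 7/4
T = 2·11 + 7/4 = 95/4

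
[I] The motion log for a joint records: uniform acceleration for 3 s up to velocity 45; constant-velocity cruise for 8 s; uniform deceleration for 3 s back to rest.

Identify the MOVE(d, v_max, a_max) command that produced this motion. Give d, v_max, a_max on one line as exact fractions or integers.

a_max = 45/3 = 15
d_a = ½·45·3 = 135/2; d_c = 45·8 = 360
d = 2·135/2 + 360 = 495
t_c = 8 > 0 ⇒ limit active, v_max = 45

d=495 v_max=45 a_max=15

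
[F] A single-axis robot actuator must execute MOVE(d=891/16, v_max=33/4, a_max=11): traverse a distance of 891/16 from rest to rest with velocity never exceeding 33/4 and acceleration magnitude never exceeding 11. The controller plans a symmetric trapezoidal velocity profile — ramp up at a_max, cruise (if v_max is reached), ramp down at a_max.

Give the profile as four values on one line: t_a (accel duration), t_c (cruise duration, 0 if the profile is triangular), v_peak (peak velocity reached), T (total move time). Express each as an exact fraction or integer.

v_max²/a_max = (33/4)²/11 = 99/16
891/16 ≥ 99/16 → trapezoidal
t_a = (33/4)/11 = 3/4; v_peak = 33/4
d_cruise = 891/16 − 99/16 = 99/2; t_c = (99/2)/(33/4) = 6
T = 2·3/4 + 6 = 15/2

t_a=3/4 t_c=6 v_peak=33/4 T=15/2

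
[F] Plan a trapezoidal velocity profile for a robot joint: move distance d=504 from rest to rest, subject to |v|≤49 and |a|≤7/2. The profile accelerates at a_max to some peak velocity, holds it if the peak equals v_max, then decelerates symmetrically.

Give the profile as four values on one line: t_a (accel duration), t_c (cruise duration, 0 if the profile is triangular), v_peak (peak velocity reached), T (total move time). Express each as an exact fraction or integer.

t_a=12 t_c=0 v_peak=42 T=24

v_max²/a_max = 49²/(7/2) = 686
504 < 686 so t_c = 0
v_peak = √(504·7/2) = √1764 = 42
t_a = 42/(7/2) = 12; t_c = 0
T = 2·12 = 24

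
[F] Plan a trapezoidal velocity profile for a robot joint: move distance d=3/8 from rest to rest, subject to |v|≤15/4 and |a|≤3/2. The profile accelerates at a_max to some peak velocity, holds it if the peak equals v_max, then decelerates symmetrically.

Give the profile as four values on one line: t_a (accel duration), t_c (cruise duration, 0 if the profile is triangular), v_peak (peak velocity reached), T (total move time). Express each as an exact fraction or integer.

v_max²/a_max = (15/4)²/(3/2) = 75/8
3/8 < 75/8 ⇒ no cruise
v_peak = √(3/8·3/2) = √(9/16) = 3/4
t_a = (3/4)/(3/2) = 1/2; t_c = 0
T = 2·1/2 = 1

t_a=1/2 t_c=0 v_peak=3/4 T=1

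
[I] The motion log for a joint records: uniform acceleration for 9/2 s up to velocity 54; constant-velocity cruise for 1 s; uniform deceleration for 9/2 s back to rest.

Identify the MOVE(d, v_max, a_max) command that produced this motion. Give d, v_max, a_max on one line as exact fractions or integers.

a_max = 54/(9/2) = 12
d_a = ½·54·9/2 = 243/2; d_c = 54·1 = 54
d = 2·243/2 + 54 = 297
t_c = 1 > 0 ⇒ limit active, v_max = 54

d=297 v_max=54 a_max=12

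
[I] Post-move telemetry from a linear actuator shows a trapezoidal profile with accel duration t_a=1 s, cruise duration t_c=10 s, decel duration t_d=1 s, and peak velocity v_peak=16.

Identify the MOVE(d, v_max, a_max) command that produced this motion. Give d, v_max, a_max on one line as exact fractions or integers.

d=176 v_max=16 a_max=16

a_max = 16/1 = 16
d_a = ½·16·1 = 8; d_c = 16·10 = 160
d = 2·8 + 160 = 176
t_c = 10 > 0 ⇒ limit active, v_max = 16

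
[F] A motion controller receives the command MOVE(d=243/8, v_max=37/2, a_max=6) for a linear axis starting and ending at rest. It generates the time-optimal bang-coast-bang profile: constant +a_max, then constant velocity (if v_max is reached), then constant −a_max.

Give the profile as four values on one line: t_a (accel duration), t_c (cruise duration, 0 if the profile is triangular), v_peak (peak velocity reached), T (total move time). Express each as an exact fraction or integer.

v_max²/a_max = (37/2)²/6 = 1369/24
243/8 < 1369/24 → triangular
v_peak = √(243/8·6) = √(729/4) = 27/2
t_a = (27/2)/6 = 9/4; t_c = 0
T = 2·9/4 = 9/2

t_a=9/4 t_c=0 v_peak=27/2 T=9/2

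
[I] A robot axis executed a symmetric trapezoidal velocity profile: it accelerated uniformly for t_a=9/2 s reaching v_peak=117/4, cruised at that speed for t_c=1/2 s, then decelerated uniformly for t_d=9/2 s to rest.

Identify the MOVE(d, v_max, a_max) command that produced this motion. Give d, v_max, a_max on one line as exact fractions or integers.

d=585/4 v_max=117/4 a_max=13/2

a_max = (117/4)/(9/2) = 13/2
d_a = ½·117/4·9/2 = 1053/16; d_c = 117/4·1/2 = 117/8
d = 2·1053/16 + 117/8 = 585/4
t_c = 1/2 > 0 → v_max = v_peak = 117/4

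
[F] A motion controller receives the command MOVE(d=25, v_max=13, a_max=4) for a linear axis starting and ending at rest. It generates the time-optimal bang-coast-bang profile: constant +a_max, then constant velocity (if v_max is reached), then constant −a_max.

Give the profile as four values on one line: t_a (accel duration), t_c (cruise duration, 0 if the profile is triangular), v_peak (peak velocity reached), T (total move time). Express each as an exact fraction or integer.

t_a=5/2 t_c=0 v_peak=10 T=5

vₘ²/aₘ = 13²/4 = 169/4
25 < 169/4 → triangular
v_peak = √(25·4) = √100 = 10
t_a = 10/4 = 5/2; t_c = 0
T = 2·5/2 = 5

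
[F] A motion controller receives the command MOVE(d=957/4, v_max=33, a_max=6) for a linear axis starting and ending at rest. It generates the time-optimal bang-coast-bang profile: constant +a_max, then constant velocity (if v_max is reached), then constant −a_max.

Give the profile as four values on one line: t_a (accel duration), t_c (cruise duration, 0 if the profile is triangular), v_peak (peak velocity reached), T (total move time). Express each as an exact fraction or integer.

t_a=11/2 t_c=7/4 v_peak=33 T=51/4

(v_max)²/a_max = 33²/6 = 363/2
957/4 ≥ 363/2 so v_max reached
t_a = 33/6 = 11/2; v_peak = 33
d_cruise = 957/4 − 363/2 = 231/4; t_c = (231/4)/33 = 7/4
T = 2·11/2 + 7/4 = 51/4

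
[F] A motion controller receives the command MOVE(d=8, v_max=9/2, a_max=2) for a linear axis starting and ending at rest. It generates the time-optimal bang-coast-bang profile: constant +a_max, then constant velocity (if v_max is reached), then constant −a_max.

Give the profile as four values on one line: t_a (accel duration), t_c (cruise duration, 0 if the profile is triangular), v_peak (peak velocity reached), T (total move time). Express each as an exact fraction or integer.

t_a=2 t_c=0 v_peak=4 T=4

vₘ²/aₘ = (9/2)²/2 = 81/8
8 < 81/8 ⇒ no cruise
v_peak = √(8·2) = √16 = 4
t_a = 4/2 = 2; t_c = 0
T = 2·2 = 4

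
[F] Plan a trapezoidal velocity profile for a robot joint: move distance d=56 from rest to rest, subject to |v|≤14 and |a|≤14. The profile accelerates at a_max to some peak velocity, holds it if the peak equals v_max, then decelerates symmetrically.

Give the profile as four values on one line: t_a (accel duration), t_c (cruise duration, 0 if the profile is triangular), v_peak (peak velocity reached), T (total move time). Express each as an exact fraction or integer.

t_a=1 t_c=3 v_peak=14 T=5

v_max²/a_max = 14²/14 = 14
56 ≥ 14 ⇒ cruise phase
t_a = 14/14 = 1; v_peak = 14
d_cruise = 56 − 14 = 42; t_c = 42/14 = 3
T = 2·1 + 3 = 5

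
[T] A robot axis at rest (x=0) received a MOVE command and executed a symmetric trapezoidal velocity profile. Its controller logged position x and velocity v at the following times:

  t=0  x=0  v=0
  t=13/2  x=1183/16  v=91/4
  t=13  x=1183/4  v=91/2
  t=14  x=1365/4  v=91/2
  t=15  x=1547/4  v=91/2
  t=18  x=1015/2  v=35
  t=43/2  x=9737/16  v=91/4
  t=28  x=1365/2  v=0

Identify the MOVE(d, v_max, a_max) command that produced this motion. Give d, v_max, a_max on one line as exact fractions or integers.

final state: t=28, x=1365/2, v=0 → d = 1365/2
a_max = (91/4−0)/(13/2−0) = 7/2
max v = 91/2 over t∈[13,15] → v_max = 91/2
check: 91/2·(13+2) = 1365/2 ✓

d=1365/2 v_max=91/2 a_max=7/2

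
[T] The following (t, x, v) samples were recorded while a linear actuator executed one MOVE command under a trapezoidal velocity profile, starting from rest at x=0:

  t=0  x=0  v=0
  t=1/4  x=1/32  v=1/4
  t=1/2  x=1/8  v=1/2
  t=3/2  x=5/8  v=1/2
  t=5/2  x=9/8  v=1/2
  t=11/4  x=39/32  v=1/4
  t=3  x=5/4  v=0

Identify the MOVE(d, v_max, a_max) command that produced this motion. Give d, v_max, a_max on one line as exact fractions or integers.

d=5/4 v_max=1/2 a_max=1

final state: t=3, x=5/4, v=0 → d = 5/4
a_max = (1/4−0)/(1/4−0) = 1
max v = 1/2 over t∈[1/2,5/2] → v_max = 1/2
check: 1/2·(1/2+2) = 5/4 ✓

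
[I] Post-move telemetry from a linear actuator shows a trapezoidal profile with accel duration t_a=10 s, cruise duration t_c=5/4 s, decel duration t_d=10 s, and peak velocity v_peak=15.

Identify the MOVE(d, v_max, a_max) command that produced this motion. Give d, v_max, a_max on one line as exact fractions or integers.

d=675/4 v_max=15 a_max=3/2

a_max = 15/10 = 3/2
d_a = ½·15·10 = 75; d_c = 15·5/4 = 75/4
d = 2·75 + 75/4 = 675/4
t_c = 5/4 > 0 → v_max = v_peak = 15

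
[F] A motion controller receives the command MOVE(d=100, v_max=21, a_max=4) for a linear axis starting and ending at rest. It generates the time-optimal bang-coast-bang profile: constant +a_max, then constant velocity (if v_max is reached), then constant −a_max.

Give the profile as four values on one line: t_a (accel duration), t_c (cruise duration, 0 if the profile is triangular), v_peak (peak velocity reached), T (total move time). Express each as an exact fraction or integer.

(v_max)²/a_max = 21²/4 = 441/4
100 < 441/4 → triangular
v_peak = √(100·4) = √400 = 20
t_a = 20/4 = 5; t_c = 0
T = 2·5 = 10

t_a=5 t_c=0 v_peak=20 T=10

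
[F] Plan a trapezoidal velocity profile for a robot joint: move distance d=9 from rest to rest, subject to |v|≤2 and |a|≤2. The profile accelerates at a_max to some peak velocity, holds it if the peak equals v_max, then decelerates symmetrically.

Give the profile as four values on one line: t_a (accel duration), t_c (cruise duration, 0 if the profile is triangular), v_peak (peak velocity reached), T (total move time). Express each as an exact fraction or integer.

(v_max)²/a_max = 2²/2 = 2
9 ≥ 2 → trapezoidal
t_a = 2/2 = 1; v_peak = 2
d_cruise = 9 − 2 = 7; t_c = 7/2
T = 2·1 + 7/2 = 11/2

t_a=1 t_c=7/2 v_peak=2 T=11/2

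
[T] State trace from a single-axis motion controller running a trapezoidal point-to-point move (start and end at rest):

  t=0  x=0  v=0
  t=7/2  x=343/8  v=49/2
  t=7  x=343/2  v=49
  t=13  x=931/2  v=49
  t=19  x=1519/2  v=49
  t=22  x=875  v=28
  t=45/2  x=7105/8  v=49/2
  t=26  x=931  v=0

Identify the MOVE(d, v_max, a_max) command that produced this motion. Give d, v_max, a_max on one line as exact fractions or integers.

d=931 v_max=49 a_max=7

final state: t=26, x=931, v=0 → d = 931
a_max = (49/2−0)/(7/2−0) = 7
max v = 49 over t∈[7,19] → v_max = 49
check: 49·(7+12) = 931 ✓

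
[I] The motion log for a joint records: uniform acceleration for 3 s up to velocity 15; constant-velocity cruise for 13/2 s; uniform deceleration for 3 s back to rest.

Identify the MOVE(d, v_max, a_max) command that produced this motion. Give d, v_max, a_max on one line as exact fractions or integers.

a_max = 15/3 = 5
d_a = ½·15·3 = 45/2; d_c = 15·13/2 = 195/2
d = 2·45/2 + 195/2 = 285/2
t_c = 13/2 > 0 so v_max = 15

d=285/2 v_max=15 a_max=5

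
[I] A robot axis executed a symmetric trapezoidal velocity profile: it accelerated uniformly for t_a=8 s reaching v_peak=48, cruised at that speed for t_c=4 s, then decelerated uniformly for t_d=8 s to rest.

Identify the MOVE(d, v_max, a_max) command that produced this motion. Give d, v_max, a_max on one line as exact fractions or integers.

d=576 v_max=48 a_max=6

a_max = 48/8 = 6
d_a = ½·48·8 = 192; d_c = 48·4 = 192
d = 2·192 + 192 = 576
t_c = 4 > 0 so v_max = 48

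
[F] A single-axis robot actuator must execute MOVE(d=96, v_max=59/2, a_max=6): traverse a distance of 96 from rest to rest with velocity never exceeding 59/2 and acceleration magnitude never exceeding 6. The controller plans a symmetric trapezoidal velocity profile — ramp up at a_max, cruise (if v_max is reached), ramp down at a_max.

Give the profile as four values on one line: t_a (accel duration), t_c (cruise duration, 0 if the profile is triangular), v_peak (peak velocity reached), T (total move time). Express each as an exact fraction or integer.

t_a=4 t_c=0 v_peak=24 T=8

vₘ²/aₘ = (59/2)²/6 = 3481/24
96 < 3481/24 ⇒ no cruise
v_peak = √(96·6) = √576 = 24
t_a = 24/6 = 4; t_c = 0
T = 2·4 = 8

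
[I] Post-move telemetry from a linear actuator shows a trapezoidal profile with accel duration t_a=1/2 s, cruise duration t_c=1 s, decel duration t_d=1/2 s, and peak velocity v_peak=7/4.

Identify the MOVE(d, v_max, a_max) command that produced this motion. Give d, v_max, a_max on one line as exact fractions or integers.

d=21/8 v_max=7/4 a_max=7/2

a_max = (7/4)/(1/2) = 7/2
d_a = ½·7/4·1/2 = 7/16; d_c = 7/4·1 = 7/4
d = 2·7/16 + 7/4 = 21/8
t_c = 1 > 0 so v_max = 7/4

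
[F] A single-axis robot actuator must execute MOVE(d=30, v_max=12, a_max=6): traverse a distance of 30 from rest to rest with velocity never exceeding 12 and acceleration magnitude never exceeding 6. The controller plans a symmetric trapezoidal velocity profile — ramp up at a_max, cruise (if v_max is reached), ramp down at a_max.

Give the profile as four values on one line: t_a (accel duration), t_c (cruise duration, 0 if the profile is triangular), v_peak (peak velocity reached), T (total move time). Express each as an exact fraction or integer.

t_a=2 t_c=1/2 v_peak=12 T=9/2

v_max²/a_max = 12²/6 = 24
30 ≥ 24 so v_max reached
t_a = 12/6 = 2; v_peak = 12
d_cruise = 30 − 24 = 6; t_c = 6/12 = 1/2
T = 2·2 + 1/2 = 9/2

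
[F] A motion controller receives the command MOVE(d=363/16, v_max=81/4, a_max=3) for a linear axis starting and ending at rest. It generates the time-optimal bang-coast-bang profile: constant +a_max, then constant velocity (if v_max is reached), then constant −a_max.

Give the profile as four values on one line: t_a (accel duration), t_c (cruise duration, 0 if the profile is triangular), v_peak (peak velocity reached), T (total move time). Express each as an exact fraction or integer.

t_a=11/4 t_c=0 v_peak=33/4 T=11/2

vₘ²/aₘ = (81/4)²/3 = 2187/16
363/16 < 2187/16 so t_c = 0
v_peak = √(363/16·3) = √(1089/16) = 33/4
t_a = (33/4)/3 = 11/4; t_c = 0
T = 2·11/4 = 11/2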